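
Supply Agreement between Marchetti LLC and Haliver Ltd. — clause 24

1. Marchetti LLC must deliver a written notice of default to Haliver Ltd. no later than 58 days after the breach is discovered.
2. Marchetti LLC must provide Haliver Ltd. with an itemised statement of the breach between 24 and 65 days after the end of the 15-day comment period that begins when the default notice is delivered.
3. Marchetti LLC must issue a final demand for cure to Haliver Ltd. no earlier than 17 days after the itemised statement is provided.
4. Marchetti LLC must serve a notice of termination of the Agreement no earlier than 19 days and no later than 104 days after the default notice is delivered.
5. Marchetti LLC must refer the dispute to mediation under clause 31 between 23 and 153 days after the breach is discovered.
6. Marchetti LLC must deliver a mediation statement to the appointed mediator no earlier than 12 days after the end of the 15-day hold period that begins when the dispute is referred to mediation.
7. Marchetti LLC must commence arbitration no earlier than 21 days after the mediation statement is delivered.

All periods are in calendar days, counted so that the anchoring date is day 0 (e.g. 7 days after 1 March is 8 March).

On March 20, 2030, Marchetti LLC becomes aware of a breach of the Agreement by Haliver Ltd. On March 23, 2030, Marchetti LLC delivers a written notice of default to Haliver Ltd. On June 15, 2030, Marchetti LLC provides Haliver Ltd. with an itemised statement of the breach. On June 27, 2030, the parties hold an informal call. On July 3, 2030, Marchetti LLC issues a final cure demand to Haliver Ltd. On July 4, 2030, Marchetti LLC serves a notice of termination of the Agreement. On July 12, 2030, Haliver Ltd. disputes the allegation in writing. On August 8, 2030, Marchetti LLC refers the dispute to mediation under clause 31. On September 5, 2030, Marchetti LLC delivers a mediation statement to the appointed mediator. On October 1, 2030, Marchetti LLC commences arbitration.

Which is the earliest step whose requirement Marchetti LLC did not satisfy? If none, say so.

Step 2

Step 1: 58 days after March 20, 2030 (when the breach is discovered) is May 17, 2030; done March 23, 2030 — timely.
Step 2: the window is 24–65 days after April 7, 2030 (end of the 15-day comment period, which began when the default notice is delivered on March 23, 2030), so May 1, 2030 through June 11, 2030; June 15, 2030 is 4 days past the end of the window.
No need to go further; step 2 was not satisfied.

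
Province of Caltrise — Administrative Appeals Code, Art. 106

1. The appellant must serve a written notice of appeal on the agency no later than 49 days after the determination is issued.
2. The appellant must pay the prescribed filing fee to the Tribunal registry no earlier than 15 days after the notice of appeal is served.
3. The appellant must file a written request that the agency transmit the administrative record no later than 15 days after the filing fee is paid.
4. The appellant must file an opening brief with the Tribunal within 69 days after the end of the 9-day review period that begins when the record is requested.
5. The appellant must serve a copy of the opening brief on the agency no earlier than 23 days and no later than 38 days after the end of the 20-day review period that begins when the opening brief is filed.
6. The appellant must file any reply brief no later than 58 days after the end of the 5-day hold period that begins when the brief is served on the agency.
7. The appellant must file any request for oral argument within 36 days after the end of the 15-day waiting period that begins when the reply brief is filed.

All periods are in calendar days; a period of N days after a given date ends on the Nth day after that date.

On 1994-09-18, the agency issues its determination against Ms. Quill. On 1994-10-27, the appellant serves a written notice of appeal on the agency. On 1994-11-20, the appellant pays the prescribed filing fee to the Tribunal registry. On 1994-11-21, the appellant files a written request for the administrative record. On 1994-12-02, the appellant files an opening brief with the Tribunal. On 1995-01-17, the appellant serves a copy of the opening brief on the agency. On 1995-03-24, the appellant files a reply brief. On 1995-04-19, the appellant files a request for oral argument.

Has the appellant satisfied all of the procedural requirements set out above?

No

(1) due by 1994-09-18 + 49 days = 1994-11-06; done 1994-10-27 — timely.
(2) permitted from 1994-10-27 + 15 days = 1994-11-11 onward; done 1994-11-20 — permitted.
(3) due by 1994-11-20 + 15 days = 1994-12-05; completed 1994-11-21, before the deadline.
(4) due by 1994-11-30 + 69 days = 1995-02-07; 1994-12-02 is within that limit.
(5) the permitted window runs from 1994-12-22 + 23 = 1995-01-14 to 1994-12-22 + 38 = 1995-01-29; done 1995-01-17 — within the window.
(6) due by 1995-01-22 + 58 days = 1995-03-21; 1995-03-24 misses that deadline by 3 days.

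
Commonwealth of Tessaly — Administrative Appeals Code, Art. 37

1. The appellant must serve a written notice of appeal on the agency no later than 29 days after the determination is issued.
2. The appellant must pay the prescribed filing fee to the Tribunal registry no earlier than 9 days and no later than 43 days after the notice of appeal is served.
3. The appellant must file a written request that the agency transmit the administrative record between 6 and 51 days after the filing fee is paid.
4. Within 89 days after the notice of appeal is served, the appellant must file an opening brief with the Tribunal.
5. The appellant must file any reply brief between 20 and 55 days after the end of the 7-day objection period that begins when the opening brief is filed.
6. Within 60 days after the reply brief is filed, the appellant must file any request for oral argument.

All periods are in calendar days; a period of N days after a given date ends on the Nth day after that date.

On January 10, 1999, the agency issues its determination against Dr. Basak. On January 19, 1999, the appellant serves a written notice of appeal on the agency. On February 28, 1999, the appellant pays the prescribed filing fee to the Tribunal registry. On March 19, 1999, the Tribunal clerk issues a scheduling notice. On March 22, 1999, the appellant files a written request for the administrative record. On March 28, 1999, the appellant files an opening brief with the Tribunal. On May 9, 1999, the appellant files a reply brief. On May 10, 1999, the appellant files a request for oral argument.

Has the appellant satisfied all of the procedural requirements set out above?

Step 1 — counting 29 days from January 10, 1999 (when the determination is issued) gives a deadline of February 8, 1999; completed January 19, 1999, before the deadline.
Step 2 — 9 and 43 days from January 19, 1999 (when the notice of appeal is served) are January 28, 1999 and March 3, 1999 respectively; done February 28, 1999 — within the window.
Step 3 — 6 and 51 days from February 28, 1999 (when the filing fee is paid) are March 6, 1999 and April 20, 1999 respectively; done March 22, 1999 — within the window.
Step 4 — counting 89 days from January 19, 1999 (when the notice of appeal is served) gives a deadline of April 18, 1999; done March 28, 1999 — timely.
Step 5 — 20 and 55 days from April 4, 1999 (end of the 7-day objection period, which began when the opening brief is filed on March 28, 1999) are April 24, 1999 and May 29, 1999 respectively; done May 9, 1999 — within the window.
Step 6 — counting 60 days from May 9, 1999 (when the reply brief is filed) gives a deadline of July 8, 1999; completed May 10, 1999, before the deadline.

Yes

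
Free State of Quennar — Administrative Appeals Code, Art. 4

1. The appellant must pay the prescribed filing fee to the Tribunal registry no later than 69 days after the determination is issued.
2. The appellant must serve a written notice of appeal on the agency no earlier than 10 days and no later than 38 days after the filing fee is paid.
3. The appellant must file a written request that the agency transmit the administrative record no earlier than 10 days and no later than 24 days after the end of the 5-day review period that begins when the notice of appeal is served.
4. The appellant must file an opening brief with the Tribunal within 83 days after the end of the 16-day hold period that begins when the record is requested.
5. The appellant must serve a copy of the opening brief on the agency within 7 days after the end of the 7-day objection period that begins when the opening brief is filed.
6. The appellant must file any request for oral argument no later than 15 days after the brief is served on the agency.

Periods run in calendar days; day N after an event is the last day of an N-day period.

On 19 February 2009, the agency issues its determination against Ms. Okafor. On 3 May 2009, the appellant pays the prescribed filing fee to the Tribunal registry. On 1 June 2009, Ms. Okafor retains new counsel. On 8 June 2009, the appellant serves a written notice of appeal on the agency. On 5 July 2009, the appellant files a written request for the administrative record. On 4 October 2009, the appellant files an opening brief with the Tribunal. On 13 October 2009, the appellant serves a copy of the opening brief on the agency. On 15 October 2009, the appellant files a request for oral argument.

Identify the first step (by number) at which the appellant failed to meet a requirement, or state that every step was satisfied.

(1) due by 19 February 2009 + 69 days = 29 April 2009; 3 May 2009 misses that deadline by 4 days.

Step 1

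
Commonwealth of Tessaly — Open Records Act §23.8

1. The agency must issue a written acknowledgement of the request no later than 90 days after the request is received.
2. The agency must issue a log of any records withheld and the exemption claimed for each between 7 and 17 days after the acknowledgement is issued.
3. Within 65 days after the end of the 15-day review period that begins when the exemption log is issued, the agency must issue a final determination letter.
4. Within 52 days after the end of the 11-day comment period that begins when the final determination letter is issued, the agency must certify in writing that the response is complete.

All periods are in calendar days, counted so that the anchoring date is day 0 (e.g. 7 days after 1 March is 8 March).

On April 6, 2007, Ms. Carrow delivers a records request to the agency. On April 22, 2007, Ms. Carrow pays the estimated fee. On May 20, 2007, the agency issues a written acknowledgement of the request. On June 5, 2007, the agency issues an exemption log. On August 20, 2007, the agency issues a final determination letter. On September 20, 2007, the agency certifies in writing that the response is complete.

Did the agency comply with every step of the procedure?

Step 1: 90 days after April 6, 2007 (when the request is received) is July 5, 2007; May 20, 2007 is within that limit.
Step 2: the window is 7–17 days after May 20, 2007 (when the acknowledgement is issued), so May 27, 2007 through June 6, 2007; June 5, 2007 falls inside that range.
Step 3: 65 days after June 20, 2007 (end of the 15-day review period, which began when the exemption log is issued on June 5, 2007) is August 24, 2007; August 20, 2007 is within that limit.
Step 4: 52 days after August 31, 2007 (end of the 11-day comment period, which began when the final determination letter is issued on August 20, 2007) is October 22, 2007; September 20, 2007 is within that limit.

Yes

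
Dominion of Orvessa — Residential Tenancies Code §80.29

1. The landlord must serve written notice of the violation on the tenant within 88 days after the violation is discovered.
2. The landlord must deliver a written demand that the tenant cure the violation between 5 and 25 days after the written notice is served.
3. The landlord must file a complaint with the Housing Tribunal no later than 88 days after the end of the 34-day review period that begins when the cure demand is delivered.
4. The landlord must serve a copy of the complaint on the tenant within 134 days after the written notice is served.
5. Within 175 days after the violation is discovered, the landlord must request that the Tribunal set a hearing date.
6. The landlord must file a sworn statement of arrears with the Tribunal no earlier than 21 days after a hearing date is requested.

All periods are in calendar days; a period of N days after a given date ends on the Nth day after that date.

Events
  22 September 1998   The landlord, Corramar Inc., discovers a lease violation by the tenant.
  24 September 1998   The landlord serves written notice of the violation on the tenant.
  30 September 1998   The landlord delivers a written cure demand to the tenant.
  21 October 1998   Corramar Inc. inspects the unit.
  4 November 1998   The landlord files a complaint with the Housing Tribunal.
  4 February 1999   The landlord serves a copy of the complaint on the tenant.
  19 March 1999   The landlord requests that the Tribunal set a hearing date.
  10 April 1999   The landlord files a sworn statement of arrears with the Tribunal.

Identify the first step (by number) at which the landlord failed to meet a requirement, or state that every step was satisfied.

Step 5

Step 1: 88 days after 22 September 1998 (when the violation is discovered) is 19 December 1998; 24 September 1998 is within that limit.
Step 2: the window is 5–25 days after 24 September 1998 (when the written notice is served), so 29 September 1998 through 19 October 1998; 30 September 1998 falls inside that range.
Step 3: 88 days after 3 November 1998 (end of the 34-day review period, which began when the cure demand is delivered on 30 September 1998) is 30 January 1999; 4 November 1998 is within that limit.
Step 4: 134 days after 24 September 1998 (when the written notice is served) is 5 February 1999; done 4 February 1999 — timely.
Step 5: 175 days after 22 September 1998 (when the violation is discovered) is 16 March 1999; done 19 March 1999 — 3 days late.
The procedure was therefore not followed at step 5.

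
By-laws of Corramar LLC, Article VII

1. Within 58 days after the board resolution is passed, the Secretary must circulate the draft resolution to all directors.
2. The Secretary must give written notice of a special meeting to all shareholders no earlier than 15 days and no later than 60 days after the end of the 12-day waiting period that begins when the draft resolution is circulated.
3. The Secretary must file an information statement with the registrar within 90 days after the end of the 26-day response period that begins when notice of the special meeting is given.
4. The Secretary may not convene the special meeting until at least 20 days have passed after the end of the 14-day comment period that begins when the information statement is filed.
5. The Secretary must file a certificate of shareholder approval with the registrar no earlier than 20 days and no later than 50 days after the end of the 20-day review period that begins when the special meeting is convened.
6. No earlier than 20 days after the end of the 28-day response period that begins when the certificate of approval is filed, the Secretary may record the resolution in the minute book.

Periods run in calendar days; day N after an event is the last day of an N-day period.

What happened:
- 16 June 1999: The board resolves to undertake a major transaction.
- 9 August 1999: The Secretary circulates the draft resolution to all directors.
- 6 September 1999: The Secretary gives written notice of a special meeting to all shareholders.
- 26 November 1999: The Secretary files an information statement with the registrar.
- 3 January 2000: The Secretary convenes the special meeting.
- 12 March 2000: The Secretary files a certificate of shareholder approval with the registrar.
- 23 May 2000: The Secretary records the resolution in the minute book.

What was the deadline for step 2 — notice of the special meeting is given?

20 October 1999

The draft resolution is circulated on 9 August 1999; the 12-day waiting period therefore ends 21 August 1999, and step 2 runs from that date. The window is 15–60 days after 21 August 1999; it closes on 20 October 1999.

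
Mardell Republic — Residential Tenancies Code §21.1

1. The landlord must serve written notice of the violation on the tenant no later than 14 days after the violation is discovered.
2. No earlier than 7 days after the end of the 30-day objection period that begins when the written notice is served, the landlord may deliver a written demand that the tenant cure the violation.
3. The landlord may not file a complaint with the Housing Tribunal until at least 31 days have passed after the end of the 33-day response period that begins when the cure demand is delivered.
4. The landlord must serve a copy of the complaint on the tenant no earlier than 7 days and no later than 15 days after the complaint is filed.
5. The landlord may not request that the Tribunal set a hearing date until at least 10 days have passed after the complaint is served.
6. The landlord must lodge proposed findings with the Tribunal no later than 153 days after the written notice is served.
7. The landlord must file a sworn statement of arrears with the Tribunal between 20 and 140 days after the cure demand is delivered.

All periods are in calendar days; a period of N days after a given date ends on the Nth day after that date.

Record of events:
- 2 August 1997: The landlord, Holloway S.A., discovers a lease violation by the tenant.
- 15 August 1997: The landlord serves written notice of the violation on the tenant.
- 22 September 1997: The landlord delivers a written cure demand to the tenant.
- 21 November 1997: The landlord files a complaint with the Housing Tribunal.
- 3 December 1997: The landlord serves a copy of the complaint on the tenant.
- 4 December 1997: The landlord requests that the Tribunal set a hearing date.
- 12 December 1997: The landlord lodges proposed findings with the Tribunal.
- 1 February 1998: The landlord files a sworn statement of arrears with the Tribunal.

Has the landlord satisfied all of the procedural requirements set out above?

No

Step 1: 14 days after 2 August 1997 (when the violation is discovered) is 16 August 1997; 15 August 1997 is within that limit.
Step 2: the earliest permitted date is 7 days after 14 September 1997 (end of the 30-day objection period, which began when the written notice is served on 15 August 1997), i.e. 21 September 1997; done 22 September 1997, after the minimum wait.
Step 3: the earliest permitted date is 31 days after 25 October 1997 (end of the 33-day response period, which began when the cure demand is delivered on 22 September 1997), i.e. 25 November 1997; done 21 November 1997 — 4 days too early.
Later steps need not be reached.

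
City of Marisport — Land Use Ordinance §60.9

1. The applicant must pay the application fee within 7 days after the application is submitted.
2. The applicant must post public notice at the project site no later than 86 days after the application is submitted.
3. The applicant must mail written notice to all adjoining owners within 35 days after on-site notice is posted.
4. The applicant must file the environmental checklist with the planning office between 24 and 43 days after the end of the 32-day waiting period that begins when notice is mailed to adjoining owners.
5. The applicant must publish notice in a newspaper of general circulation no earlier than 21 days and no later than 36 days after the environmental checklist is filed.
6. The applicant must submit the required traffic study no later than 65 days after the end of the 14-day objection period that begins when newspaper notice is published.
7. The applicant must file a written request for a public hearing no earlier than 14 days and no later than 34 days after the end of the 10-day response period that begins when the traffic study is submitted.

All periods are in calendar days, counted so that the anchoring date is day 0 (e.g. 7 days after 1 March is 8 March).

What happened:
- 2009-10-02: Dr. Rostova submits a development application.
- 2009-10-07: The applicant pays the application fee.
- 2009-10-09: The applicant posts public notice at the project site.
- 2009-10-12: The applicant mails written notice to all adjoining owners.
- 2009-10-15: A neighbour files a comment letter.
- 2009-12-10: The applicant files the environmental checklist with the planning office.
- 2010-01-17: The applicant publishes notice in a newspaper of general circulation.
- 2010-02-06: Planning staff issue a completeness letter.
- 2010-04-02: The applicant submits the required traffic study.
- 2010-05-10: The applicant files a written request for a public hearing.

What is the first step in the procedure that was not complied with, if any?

Step 5

Step 1: 7 days after 2009-10-02 (when the application is submitted) is 2009-10-09; done 2009-10-07 — timely.
Step 2: 86 days after 2009-10-02 (when the application is submitted) is 2009-12-27; 2009-10-09 is within that limit.
Step 3: 35 days after 2009-10-09 (when on-site notice is posted) is 2009-11-13; completed 2009-10-12, before the deadline.
Step 4: the window is 24–43 days after 2009-11-13 (end of the 32-day waiting period, which began when notice is mailed to adjoining owners on 2009-10-12), so 2009-12-07 through 2009-12-26; 2009-12-10 falls inside that range.
Step 5: the window is 21–36 days after 2009-12-10 (when the environmental checklist is filed), so 2009-12-31 through 2010-01-15; done 2010-01-17 — 2 days after the window closed.
Later steps need not be reached.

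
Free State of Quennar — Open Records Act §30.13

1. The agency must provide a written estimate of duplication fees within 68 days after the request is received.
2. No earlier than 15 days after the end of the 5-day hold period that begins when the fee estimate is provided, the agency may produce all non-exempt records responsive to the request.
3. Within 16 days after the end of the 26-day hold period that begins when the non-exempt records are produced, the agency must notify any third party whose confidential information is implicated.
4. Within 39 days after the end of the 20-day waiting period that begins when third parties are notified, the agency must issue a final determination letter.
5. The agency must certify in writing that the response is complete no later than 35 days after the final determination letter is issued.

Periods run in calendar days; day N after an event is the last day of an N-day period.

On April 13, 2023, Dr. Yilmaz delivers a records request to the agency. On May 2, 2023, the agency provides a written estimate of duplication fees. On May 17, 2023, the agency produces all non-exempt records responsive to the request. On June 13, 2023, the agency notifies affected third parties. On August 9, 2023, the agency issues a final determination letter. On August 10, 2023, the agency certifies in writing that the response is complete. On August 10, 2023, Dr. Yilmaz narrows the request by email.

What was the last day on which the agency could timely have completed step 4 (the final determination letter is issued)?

August 11, 2023

Third parties are notified on June 13, 2023; the 20-day waiting period therefore ends July 3, 2023, and step 4 runs from that date. 39 days after July 3, 2023 is August 11, 2023.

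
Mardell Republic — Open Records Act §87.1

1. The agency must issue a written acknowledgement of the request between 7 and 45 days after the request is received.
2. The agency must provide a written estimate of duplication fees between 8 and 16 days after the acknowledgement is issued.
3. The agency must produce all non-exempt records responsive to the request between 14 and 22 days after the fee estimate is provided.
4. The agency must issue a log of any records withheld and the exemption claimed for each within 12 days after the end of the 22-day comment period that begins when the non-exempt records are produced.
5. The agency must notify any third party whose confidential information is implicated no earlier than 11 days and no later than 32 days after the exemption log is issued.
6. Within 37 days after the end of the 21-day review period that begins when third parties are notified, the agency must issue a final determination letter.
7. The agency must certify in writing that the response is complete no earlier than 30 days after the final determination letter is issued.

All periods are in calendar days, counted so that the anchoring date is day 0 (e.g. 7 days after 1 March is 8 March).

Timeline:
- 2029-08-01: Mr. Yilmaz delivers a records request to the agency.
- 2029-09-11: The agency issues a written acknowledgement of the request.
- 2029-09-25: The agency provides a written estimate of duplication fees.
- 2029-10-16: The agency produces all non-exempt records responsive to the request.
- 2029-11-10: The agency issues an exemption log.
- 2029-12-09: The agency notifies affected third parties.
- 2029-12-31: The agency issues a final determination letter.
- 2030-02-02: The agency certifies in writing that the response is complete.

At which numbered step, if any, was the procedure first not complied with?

(1) the permitted window runs from 2029-08-01 + 7 = 2029-08-08 to 2029-08-01 + 45 = 2029-09-15; 2029-09-11 falls inside that range.
(2) the permitted window runs from 2029-09-11 + 8 = 2029-09-19 to 2029-09-11 + 16 = 2029-09-27; 2029-09-25 falls inside that range.
(3) the permitted window runs from 2029-09-25 + 14 = 2029-10-09 to 2029-09-25 + 22 = 2029-10-17; done 2029-10-16, which is between those dates.
(4) due by 2029-11-07 + 12 days = 2029-11-19; 2029-11-10 is within that limit.
(5) the permitted window runs from 2029-11-10 + 11 = 2029-11-21 to 2029-11-10 + 32 = 2029-12-12; 2029-12-09 falls inside that range.
(6) due by 2029-12-30 + 37 days = 2030-02-05; 2029-12-31 is within that limit.
(7) permitted from 2029-12-31 + 30 days = 2030-01-30 onward; 2030-02-02 is on or after that date.

None — every step was satisfied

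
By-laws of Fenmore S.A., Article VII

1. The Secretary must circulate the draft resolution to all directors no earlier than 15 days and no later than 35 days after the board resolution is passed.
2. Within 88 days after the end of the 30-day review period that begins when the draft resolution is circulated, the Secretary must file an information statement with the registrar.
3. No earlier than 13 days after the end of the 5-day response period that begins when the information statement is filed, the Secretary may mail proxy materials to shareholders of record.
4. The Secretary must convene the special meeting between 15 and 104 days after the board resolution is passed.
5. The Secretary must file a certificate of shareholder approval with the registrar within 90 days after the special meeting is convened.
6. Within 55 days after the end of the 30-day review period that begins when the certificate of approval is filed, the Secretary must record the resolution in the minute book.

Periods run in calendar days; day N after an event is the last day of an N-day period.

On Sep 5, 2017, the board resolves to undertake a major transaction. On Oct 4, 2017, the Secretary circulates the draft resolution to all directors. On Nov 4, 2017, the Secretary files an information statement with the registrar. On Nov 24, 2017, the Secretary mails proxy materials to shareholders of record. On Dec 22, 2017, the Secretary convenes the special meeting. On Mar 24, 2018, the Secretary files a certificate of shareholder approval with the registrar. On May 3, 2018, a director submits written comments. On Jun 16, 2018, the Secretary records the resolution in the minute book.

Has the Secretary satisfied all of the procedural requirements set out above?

No

Step 1: the window is 15–35 days after Sep 5, 2017 (when the board resolution is passed), so Sep 20, 2017 through Oct 10, 2017; done Oct 4, 2017 — within the window.
Step 2: 88 days after Nov 3, 2017 (end of the 30-day review period, which began when the draft resolution is circulated on Oct 4, 2017) is Jan 30, 2018; Nov 4, 2017 is within that limit.
Step 3: the earliest permitted date is 13 days after Nov 9, 2017 (end of the 5-day response period, which began when the information statement is filed on Nov 4, 2017), i.e. Nov 22, 2017; Nov 24, 2017 is on or after that date.
Step 4: the window is 15–104 days after Sep 5, 2017 (when the board resolution is passed), so Sep 20, 2017 through Dec 18, 2017; done Dec 22, 2017 — 4 days after the window closed.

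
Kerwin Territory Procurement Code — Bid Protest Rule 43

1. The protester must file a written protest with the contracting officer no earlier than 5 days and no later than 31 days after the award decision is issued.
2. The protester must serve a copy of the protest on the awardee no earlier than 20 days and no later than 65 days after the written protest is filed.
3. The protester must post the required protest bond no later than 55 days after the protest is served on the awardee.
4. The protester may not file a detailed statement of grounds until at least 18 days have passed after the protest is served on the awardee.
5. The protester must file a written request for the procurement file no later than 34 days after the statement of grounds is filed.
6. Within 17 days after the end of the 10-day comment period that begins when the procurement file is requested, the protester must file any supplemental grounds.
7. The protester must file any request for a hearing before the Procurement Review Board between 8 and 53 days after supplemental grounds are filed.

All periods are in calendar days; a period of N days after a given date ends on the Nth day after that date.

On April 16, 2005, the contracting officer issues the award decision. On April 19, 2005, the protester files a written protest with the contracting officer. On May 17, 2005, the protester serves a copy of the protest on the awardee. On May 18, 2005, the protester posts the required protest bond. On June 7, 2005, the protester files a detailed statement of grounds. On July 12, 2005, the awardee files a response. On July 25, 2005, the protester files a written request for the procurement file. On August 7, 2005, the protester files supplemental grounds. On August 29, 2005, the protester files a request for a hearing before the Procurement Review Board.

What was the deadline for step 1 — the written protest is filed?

May 17, 2005

Step 1 runs from April 16, 2005, when the award decision is issued. The window is 5–31 days after April 16, 2005; it closes on May 17, 2005.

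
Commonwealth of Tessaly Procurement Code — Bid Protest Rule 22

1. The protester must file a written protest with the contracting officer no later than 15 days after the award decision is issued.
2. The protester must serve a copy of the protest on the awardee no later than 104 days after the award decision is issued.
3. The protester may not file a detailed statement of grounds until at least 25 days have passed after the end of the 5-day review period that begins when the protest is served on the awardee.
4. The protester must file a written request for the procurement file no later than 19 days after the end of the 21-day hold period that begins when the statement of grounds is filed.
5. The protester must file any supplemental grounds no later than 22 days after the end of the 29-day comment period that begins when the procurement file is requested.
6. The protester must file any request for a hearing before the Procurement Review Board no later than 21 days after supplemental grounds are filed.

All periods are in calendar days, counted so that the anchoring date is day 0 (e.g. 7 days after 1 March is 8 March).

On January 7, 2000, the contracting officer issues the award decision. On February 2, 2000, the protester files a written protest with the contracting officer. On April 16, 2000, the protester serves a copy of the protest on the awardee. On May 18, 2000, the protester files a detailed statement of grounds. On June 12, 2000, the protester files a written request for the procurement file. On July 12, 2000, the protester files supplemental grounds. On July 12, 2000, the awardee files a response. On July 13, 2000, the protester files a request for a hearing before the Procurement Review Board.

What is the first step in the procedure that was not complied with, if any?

(1) due by January 7, 2000 + 15 days = January 22, 2000; not done until February 2, 2000, 11 days after the deadline.
Later steps need not be reached.

Step 1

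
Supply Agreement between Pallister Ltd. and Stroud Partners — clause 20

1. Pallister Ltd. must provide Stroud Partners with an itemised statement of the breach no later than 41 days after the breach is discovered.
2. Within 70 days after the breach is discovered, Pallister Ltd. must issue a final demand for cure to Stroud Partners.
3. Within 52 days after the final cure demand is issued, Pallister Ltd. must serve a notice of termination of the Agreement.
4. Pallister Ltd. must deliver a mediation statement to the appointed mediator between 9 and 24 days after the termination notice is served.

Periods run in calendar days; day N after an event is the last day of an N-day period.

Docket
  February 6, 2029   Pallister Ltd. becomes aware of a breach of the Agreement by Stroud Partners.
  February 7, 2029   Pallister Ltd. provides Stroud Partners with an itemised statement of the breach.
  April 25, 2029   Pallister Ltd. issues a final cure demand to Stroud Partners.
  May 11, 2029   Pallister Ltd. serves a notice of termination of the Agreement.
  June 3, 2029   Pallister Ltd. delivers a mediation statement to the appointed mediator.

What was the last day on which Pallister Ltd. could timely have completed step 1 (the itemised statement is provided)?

Step 1 runs from February 6, 2029, when the breach is discovered. 41 days after February 6, 2029 is March 19, 2029.

March 19, 2029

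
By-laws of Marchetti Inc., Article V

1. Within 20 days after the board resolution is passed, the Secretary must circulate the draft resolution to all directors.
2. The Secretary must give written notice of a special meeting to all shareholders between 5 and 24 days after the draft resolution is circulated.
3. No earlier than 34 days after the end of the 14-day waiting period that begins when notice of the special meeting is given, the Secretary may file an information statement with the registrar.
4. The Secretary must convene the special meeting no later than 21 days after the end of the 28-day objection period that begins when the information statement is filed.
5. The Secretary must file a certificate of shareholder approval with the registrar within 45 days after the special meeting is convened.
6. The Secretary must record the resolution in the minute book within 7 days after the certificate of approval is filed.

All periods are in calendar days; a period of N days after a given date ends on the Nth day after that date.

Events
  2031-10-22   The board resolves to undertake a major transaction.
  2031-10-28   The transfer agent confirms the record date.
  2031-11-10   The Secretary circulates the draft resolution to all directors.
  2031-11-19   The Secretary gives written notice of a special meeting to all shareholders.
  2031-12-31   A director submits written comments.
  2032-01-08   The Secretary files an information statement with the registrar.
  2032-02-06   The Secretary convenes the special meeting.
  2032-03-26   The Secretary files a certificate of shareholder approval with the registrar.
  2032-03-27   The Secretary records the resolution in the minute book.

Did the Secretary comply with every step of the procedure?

Step 1 — counting 20 days from 2031-10-22 (when the board resolution is passed) gives a deadline of 2031-11-11; completed 2031-11-10, before the deadline.
Step 2 — 5 and 24 days from 2031-11-10 (when the draft resolution is circulated) are 2031-11-15 and 2031-12-04 respectively; done 2031-11-19, which is between those dates.
Step 3 — must wait 34 days from 2031-12-03 (end of the 14-day waiting period, which began when notice of the special meeting is given on 2031-11-19), so not before 2032-01-06; 2032-01-08 is on or after that date.
Step 4 — counting 21 days from 2032-02-05 (end of the 28-day objection period, which began when the information statement is filed on 2032-01-08) gives a deadline of 2032-02-26; done 2032-02-06 — timely.
Step 5 — counting 45 days from 2032-02-06 (when the special meeting is convened) gives a deadline of 2032-03-22; not done until 2032-03-26, 4 days after the deadline.

No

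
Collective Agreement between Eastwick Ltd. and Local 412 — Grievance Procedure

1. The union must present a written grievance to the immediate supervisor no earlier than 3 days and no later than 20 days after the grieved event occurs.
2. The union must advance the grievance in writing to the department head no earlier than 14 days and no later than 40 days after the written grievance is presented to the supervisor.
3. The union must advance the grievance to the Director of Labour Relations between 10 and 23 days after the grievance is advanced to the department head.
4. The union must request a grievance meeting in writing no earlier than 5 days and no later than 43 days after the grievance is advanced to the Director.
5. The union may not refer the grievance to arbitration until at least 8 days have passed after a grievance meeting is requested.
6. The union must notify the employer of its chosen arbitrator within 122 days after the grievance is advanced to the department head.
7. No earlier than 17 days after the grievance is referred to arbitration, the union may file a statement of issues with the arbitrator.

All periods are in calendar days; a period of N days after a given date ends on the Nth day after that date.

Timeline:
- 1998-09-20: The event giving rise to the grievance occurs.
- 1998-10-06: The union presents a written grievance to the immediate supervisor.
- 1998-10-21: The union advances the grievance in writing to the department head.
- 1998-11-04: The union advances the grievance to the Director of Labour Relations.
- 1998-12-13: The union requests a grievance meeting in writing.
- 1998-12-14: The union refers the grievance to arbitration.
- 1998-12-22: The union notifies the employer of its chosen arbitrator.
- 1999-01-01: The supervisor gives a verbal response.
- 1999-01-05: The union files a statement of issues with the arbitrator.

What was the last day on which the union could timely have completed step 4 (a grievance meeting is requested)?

Step 4 runs from 1998-11-04, when the grievance is advanced to the Director. The window is 5–43 days after 1998-11-04; it closes on 1998-12-17.

1998-12-17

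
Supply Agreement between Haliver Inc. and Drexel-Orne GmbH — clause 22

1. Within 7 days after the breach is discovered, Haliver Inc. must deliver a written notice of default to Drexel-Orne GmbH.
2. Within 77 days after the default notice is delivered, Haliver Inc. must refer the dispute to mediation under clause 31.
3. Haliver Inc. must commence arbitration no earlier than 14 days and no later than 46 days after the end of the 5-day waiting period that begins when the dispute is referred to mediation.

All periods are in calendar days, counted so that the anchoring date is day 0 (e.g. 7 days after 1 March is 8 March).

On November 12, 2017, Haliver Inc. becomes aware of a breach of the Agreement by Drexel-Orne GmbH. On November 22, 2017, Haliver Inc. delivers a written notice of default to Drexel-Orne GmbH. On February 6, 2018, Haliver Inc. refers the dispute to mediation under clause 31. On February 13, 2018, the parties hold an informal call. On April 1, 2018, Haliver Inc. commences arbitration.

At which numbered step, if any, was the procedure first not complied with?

Step 1 — counting 7 days from November 12, 2017 (when the breach is discovered) gives a deadline of November 19, 2017; done November 22, 2017 — 3 days late.

Step 1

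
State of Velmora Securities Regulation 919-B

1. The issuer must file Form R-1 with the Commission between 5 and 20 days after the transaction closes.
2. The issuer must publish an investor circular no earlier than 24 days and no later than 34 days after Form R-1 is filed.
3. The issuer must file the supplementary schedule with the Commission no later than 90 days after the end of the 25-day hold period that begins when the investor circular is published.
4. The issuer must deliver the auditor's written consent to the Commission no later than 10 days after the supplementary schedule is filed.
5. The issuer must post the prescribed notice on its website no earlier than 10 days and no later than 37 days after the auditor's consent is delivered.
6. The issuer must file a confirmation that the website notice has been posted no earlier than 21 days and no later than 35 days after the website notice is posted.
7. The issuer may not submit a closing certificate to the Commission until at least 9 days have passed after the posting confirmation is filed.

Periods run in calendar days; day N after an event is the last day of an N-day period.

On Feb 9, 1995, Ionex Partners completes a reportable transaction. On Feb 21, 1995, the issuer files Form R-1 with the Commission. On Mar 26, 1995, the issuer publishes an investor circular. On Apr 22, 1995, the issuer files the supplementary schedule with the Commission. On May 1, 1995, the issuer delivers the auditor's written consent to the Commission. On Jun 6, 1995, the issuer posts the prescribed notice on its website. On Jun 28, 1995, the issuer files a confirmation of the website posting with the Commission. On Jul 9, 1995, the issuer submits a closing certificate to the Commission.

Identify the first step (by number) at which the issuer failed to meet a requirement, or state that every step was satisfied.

None — every step was satisfied

(1) the permitted window runs from Feb 9, 1995 + 5 = Feb 14, 1995 to Feb 9, 1995 + 20 = Mar 1, 1995; done Feb 21, 1995 — within the window.
(2) the permitted window runs from Feb 21, 1995 + 24 = Mar 17, 1995 to Feb 21, 1995 + 34 = Mar 27, 1995; Mar 26, 1995 falls inside that range.
(3) due by Apr 20, 1995 + 90 days = Jul 19, 1995; Apr 22, 1995 is within that limit.
(4) due by Apr 22, 1995 + 10 days = May 2, 1995; done May 1, 1995 — timely.
(5) the permitted window runs from May 1, 1995 + 10 = May 11, 1995 to May 1, 1995 + 37 = Jun 7, 1995; Jun 6, 1995 falls inside that range.
(6) the permitted window runs from Jun 6, 1995 + 21 = Jun 27, 1995 to Jun 6, 1995 + 35 = Jul 11, 1995; done Jun 28, 1995, which is between those dates.
(7) permitted from Jun 28, 1995 + 9 days = Jul 7, 1995 onward; done Jul 9, 1995, after the minimum wait.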